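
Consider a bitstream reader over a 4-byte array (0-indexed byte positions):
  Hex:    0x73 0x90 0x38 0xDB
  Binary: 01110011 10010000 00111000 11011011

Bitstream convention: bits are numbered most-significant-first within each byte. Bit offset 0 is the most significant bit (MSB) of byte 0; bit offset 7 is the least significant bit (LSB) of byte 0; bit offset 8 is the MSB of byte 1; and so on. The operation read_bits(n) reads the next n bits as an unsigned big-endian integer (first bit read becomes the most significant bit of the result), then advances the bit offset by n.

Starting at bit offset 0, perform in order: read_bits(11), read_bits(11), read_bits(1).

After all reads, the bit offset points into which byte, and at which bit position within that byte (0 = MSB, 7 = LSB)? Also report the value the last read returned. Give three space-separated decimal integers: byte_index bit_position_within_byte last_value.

Read 1: bits[0:11] width=11 -> value=924 (bin 01110011100); offset now 11 = byte 1 bit 3; 21 bits remain
Read 2: bits[11:22] width=11 -> value=1038 (bin 10000001110); offset now 22 = byte 2 bit 6; 10 bits remain
Read 3: bits[22:23] width=1 -> value=0 (bin 0); offset now 23 = byte 2 bit 7; 9 bits remain

Answer: 2 7 0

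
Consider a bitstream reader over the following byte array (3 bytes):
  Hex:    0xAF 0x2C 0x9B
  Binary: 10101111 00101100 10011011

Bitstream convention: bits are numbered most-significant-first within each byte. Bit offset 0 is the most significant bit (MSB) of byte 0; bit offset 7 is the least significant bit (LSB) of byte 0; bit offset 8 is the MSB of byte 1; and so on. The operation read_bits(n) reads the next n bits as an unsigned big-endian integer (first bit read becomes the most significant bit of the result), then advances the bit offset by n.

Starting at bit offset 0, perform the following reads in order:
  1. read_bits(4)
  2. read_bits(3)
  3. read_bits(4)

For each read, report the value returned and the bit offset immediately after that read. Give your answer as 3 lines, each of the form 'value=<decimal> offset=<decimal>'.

Answer: value=10 offset=4
value=7 offset=7
value=9 offset=11

Derivation:
Read 1: bits[0:4] width=4 -> value=10 (bin 1010); offset now 4 = byte 0 bit 4; 20 bits remain
Read 2: bits[4:7] width=3 -> value=7 (bin 111); offset now 7 = byte 0 bit 7; 17 bits remain
Read 3: bits[7:11] width=4 -> value=9 (bin 1001); offset now 11 = byte 1 bit 3; 13 bits remain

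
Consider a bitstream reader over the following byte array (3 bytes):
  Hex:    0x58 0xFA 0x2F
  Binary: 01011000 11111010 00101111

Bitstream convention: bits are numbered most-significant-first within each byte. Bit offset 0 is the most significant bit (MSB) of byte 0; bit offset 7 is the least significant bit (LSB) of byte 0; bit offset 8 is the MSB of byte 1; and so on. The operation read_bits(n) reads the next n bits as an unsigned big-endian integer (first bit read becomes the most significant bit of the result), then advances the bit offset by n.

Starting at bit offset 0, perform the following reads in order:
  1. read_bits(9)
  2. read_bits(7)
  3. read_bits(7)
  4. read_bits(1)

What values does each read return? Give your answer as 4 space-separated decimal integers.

Read 1: bits[0:9] width=9 -> value=177 (bin 010110001); offset now 9 = byte 1 bit 1; 15 bits remain
Read 2: bits[9:16] width=7 -> value=122 (bin 1111010); offset now 16 = byte 2 bit 0; 8 bits remain
Read 3: bits[16:23] width=7 -> value=23 (bin 0010111); offset now 23 = byte 2 bit 7; 1 bits remain
Read 4: bits[23:24] width=1 -> value=1 (bin 1); offset now 24 = byte 3 bit 0; 0 bits remain

Answer: 177 122 23 1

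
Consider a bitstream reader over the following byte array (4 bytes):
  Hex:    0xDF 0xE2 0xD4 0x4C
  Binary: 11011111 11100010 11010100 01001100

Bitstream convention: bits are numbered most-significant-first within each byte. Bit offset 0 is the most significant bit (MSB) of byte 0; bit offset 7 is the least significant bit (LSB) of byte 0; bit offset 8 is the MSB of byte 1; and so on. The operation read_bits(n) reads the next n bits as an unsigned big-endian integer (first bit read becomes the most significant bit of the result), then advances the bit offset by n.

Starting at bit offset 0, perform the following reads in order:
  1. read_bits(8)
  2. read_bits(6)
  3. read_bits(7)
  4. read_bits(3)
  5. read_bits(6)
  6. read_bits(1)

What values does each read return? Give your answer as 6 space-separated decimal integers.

Answer: 223 56 90 4 19 0

Derivation:
Read 1: bits[0:8] width=8 -> value=223 (bin 11011111); offset now 8 = byte 1 bit 0; 24 bits remain
Read 2: bits[8:14] width=6 -> value=56 (bin 111000); offset now 14 = byte 1 bit 6; 18 bits remain
Read 3: bits[14:21] width=7 -> value=90 (bin 1011010); offset now 21 = byte 2 bit 5; 11 bits remain
Read 4: bits[21:24] width=3 -> value=4 (bin 100); offset now 24 = byte 3 bit 0; 8 bits remain
Read 5: bits[24:30] width=6 -> value=19 (bin 010011); offset now 30 = byte 3 bit 6; 2 bits remain
Read 6: bits[30:31] width=1 -> value=0 (bin 0); offset now 31 = byte 3 bit 7; 1 bits remain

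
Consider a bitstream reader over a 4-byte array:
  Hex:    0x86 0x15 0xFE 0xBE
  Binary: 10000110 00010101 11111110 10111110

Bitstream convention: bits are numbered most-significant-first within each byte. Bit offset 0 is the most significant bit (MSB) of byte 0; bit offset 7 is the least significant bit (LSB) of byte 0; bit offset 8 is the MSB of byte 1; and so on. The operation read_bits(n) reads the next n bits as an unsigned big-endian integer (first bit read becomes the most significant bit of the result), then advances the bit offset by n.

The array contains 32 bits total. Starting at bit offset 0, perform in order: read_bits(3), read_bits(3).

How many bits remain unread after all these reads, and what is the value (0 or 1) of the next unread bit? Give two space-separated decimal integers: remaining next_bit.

Answer: 26 1

Derivation:
Read 1: bits[0:3] width=3 -> value=4 (bin 100); offset now 3 = byte 0 bit 3; 29 bits remain
Read 2: bits[3:6] width=3 -> value=1 (bin 001); offset now 6 = byte 0 bit 6; 26 bits remain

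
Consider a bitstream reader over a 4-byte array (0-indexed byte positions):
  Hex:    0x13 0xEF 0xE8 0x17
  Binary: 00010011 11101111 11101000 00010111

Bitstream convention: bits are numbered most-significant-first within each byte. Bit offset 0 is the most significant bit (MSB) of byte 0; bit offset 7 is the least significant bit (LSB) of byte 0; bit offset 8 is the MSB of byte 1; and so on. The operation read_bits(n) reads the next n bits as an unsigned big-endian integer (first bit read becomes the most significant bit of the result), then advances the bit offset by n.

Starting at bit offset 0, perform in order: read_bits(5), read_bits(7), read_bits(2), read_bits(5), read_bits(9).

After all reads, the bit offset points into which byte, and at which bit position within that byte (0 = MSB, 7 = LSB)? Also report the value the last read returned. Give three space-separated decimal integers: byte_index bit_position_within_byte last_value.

Read 1: bits[0:5] width=5 -> value=2 (bin 00010); offset now 5 = byte 0 bit 5; 27 bits remain
Read 2: bits[5:12] width=7 -> value=62 (bin 0111110); offset now 12 = byte 1 bit 4; 20 bits remain
Read 3: bits[12:14] width=2 -> value=3 (bin 11); offset now 14 = byte 1 bit 6; 18 bits remain
Read 4: bits[14:19] width=5 -> value=31 (bin 11111); offset now 19 = byte 2 bit 3; 13 bits remain
Read 5: bits[19:28] width=9 -> value=129 (bin 010000001); offset now 28 = byte 3 bit 4; 4 bits remain

Answer: 3 4 129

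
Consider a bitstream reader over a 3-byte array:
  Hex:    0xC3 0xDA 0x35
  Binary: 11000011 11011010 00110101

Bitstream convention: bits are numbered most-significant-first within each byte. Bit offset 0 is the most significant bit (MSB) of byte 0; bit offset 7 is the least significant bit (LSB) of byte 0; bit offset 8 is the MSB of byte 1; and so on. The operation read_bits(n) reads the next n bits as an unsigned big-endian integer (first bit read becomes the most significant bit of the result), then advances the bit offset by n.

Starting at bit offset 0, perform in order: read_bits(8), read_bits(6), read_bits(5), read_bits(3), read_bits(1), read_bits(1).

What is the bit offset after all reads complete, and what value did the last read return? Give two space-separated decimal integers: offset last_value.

Answer: 24 1

Derivation:
Read 1: bits[0:8] width=8 -> value=195 (bin 11000011); offset now 8 = byte 1 bit 0; 16 bits remain
Read 2: bits[8:14] width=6 -> value=54 (bin 110110); offset now 14 = byte 1 bit 6; 10 bits remain
Read 3: bits[14:19] width=5 -> value=17 (bin 10001); offset now 19 = byte 2 bit 3; 5 bits remain
Read 4: bits[19:22] width=3 -> value=5 (bin 101); offset now 22 = byte 2 bit 6; 2 bits remain
Read 5: bits[22:23] width=1 -> value=0 (bin 0); offset now 23 = byte 2 bit 7; 1 bits remain
Read 6: bits[23:24] width=1 -> value=1 (bin 1); offset now 24 = byte 3 bit 0; 0 bits remain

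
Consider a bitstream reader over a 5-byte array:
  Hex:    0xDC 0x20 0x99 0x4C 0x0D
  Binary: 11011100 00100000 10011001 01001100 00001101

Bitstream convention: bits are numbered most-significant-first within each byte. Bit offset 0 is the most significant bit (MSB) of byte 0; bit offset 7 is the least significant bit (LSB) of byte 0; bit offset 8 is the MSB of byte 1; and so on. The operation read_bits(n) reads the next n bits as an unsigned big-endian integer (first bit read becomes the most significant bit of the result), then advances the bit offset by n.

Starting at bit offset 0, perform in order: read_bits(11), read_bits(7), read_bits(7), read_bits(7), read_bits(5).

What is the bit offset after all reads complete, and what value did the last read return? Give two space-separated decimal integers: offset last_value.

Answer: 37 1

Derivation:
Read 1: bits[0:11] width=11 -> value=1761 (bin 11011100001); offset now 11 = byte 1 bit 3; 29 bits remain
Read 2: bits[11:18] width=7 -> value=2 (bin 0000010); offset now 18 = byte 2 bit 2; 22 bits remain
Read 3: bits[18:25] width=7 -> value=50 (bin 0110010); offset now 25 = byte 3 bit 1; 15 bits remain
Read 4: bits[25:32] width=7 -> value=76 (bin 1001100); offset now 32 = byte 4 bit 0; 8 bits remain
Read 5: bits[32:37] width=5 -> value=1 (bin 00001); offset now 37 = byte 4 bit 5; 3 bits remain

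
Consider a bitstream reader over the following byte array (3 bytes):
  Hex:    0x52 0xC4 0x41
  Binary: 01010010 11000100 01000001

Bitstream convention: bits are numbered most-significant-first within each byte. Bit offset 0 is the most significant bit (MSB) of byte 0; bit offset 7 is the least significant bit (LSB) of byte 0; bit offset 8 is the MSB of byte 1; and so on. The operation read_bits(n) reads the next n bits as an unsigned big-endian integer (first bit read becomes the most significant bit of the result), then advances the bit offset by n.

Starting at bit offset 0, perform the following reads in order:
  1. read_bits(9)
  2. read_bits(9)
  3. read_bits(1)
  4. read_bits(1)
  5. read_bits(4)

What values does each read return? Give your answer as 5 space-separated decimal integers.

Read 1: bits[0:9] width=9 -> value=165 (bin 010100101); offset now 9 = byte 1 bit 1; 15 bits remain
Read 2: bits[9:18] width=9 -> value=273 (bin 100010001); offset now 18 = byte 2 bit 2; 6 bits remain
Read 3: bits[18:19] width=1 -> value=0 (bin 0); offset now 19 = byte 2 bit 3; 5 bits remain
Read 4: bits[19:20] width=1 -> value=0 (bin 0); offset now 20 = byte 2 bit 4; 4 bits remain
Read 5: bits[20:24] width=4 -> value=1 (bin 0001); offset now 24 = byte 3 bit 0; 0 bits remain

Answer: 165 273 0 0 1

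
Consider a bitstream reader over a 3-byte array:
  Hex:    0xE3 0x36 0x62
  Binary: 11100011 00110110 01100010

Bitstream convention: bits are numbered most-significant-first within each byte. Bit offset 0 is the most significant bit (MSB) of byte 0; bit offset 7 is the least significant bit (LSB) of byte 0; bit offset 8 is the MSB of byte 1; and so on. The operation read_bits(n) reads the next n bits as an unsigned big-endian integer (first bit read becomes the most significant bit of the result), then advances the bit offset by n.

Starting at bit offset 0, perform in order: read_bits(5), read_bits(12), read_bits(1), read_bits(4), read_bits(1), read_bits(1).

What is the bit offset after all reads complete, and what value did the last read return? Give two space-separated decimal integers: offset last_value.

Read 1: bits[0:5] width=5 -> value=28 (bin 11100); offset now 5 = byte 0 bit 5; 19 bits remain
Read 2: bits[5:17] width=12 -> value=1644 (bin 011001101100); offset now 17 = byte 2 bit 1; 7 bits remain
Read 3: bits[17:18] width=1 -> value=1 (bin 1); offset now 18 = byte 2 bit 2; 6 bits remain
Read 4: bits[18:22] width=4 -> value=8 (bin 1000); offset now 22 = byte 2 bit 6; 2 bits remain
Read 5: bits[22:23] width=1 -> value=1 (bin 1); offset now 23 = byte 2 bit 7; 1 bits remain
Read 6: bits[23:24] width=1 -> value=0 (bin 0); offset now 24 = byte 3 bit 0; 0 bits remain

Answer: 24 0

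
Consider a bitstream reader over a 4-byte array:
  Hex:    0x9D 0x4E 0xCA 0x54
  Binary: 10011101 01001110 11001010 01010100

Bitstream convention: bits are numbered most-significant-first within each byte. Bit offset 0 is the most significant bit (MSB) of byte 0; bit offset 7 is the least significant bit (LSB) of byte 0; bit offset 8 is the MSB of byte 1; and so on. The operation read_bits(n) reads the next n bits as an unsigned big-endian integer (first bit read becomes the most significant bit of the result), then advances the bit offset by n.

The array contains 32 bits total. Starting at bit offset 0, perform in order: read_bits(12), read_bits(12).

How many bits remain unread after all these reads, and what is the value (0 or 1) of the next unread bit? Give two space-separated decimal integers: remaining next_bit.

Read 1: bits[0:12] width=12 -> value=2516 (bin 100111010100); offset now 12 = byte 1 bit 4; 20 bits remain
Read 2: bits[12:24] width=12 -> value=3786 (bin 111011001010); offset now 24 = byte 3 bit 0; 8 bits remain

Answer: 8 0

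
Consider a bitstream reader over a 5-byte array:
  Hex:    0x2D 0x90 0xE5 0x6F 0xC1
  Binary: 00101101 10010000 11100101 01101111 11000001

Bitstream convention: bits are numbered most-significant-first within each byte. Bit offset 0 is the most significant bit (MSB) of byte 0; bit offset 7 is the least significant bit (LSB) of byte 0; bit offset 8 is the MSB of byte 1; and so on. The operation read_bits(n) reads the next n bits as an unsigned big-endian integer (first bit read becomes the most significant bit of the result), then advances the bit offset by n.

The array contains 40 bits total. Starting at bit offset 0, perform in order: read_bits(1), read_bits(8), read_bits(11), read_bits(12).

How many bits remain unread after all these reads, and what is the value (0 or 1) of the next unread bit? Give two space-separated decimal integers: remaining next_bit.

Answer: 8 1

Derivation:
Read 1: bits[0:1] width=1 -> value=0 (bin 0); offset now 1 = byte 0 bit 1; 39 bits remain
Read 2: bits[1:9] width=8 -> value=91 (bin 01011011); offset now 9 = byte 1 bit 1; 31 bits remain
Read 3: bits[9:20] width=11 -> value=270 (bin 00100001110); offset now 20 = byte 2 bit 4; 20 bits remain
Read 4: bits[20:32] width=12 -> value=1391 (bin 010101101111); offset now 32 = byte 4 bit 0; 8 bits remain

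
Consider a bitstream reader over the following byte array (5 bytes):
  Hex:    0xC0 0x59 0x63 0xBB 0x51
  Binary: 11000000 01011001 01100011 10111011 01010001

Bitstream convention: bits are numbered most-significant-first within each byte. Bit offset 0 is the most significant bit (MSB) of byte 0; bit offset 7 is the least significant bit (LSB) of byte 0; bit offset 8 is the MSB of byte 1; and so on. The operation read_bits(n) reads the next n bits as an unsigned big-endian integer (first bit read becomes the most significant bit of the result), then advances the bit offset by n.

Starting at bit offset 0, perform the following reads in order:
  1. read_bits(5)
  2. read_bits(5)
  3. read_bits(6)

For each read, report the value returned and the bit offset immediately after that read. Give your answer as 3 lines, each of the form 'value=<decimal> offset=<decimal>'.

Read 1: bits[0:5] width=5 -> value=24 (bin 11000); offset now 5 = byte 0 bit 5; 35 bits remain
Read 2: bits[5:10] width=5 -> value=1 (bin 00001); offset now 10 = byte 1 bit 2; 30 bits remain
Read 3: bits[10:16] width=6 -> value=25 (bin 011001); offset now 16 = byte 2 bit 0; 24 bits remain

Answer: value=24 offset=5
value=1 offset=10
value=25 offset=16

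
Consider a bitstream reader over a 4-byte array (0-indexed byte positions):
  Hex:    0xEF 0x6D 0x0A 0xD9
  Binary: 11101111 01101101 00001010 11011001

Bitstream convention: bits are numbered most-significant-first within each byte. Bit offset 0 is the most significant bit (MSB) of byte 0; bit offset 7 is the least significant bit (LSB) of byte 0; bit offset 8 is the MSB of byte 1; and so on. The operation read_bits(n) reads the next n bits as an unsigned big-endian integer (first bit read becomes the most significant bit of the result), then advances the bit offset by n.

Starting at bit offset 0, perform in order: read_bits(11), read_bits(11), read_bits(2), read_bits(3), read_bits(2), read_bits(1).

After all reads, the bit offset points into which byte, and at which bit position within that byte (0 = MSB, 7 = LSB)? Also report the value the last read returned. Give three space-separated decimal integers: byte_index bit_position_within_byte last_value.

Answer: 3 6 0

Derivation:
Read 1: bits[0:11] width=11 -> value=1915 (bin 11101111011); offset now 11 = byte 1 bit 3; 21 bits remain
Read 2: bits[11:22] width=11 -> value=834 (bin 01101000010); offset now 22 = byte 2 bit 6; 10 bits remain
Read 3: bits[22:24] width=2 -> value=2 (bin 10); offset now 24 = byte 3 bit 0; 8 bits remain
Read 4: bits[24:27] width=3 -> value=6 (bin 110); offset now 27 = byte 3 bit 3; 5 bits remain
Read 5: bits[27:29] width=2 -> value=3 (bin 11); offset now 29 = byte 3 bit 5; 3 bits remain
Read 6: bits[29:30] width=1 -> value=0 (bin 0); offset now 30 = byte 3 bit 6; 2 bits remain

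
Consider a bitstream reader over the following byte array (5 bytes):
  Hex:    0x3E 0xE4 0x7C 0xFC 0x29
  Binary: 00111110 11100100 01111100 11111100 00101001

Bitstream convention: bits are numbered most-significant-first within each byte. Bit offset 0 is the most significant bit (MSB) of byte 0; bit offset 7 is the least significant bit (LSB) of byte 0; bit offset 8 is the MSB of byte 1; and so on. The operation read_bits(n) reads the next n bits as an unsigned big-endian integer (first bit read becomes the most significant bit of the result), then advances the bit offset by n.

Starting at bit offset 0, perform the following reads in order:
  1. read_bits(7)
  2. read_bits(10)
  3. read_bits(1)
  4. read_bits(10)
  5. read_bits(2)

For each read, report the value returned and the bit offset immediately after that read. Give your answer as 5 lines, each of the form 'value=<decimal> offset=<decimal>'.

Read 1: bits[0:7] width=7 -> value=31 (bin 0011111); offset now 7 = byte 0 bit 7; 33 bits remain
Read 2: bits[7:17] width=10 -> value=456 (bin 0111001000); offset now 17 = byte 2 bit 1; 23 bits remain
Read 3: bits[17:18] width=1 -> value=1 (bin 1); offset now 18 = byte 2 bit 2; 22 bits remain
Read 4: bits[18:28] width=10 -> value=975 (bin 1111001111); offset now 28 = byte 3 bit 4; 12 bits remain
Read 5: bits[28:30] width=2 -> value=3 (bin 11); offset now 30 = byte 3 bit 6; 10 bits remain

Answer: value=31 offset=7
value=456 offset=17
value=1 offset=18
value=975 offset=28
value=3 offset=30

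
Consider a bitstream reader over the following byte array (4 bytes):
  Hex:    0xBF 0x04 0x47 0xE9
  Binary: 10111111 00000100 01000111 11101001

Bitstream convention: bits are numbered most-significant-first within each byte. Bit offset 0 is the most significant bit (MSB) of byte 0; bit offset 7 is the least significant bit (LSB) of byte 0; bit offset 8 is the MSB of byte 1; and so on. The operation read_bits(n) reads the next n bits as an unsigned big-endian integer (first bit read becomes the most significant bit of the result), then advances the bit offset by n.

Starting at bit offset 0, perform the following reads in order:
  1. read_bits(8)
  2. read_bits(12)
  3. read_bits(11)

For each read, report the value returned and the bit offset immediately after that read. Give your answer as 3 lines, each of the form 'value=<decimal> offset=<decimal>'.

Answer: value=191 offset=8
value=68 offset=20
value=1012 offset=31

Derivation:
Read 1: bits[0:8] width=8 -> value=191 (bin 10111111); offset now 8 = byte 1 bit 0; 24 bits remain
Read 2: bits[8:20] width=12 -> value=68 (bin 000001000100); offset now 20 = byte 2 bit 4; 12 bits remain
Read 3: bits[20:31] width=11 -> value=1012 (bin 01111110100); offset now 31 = byte 3 bit 7; 1 bits remain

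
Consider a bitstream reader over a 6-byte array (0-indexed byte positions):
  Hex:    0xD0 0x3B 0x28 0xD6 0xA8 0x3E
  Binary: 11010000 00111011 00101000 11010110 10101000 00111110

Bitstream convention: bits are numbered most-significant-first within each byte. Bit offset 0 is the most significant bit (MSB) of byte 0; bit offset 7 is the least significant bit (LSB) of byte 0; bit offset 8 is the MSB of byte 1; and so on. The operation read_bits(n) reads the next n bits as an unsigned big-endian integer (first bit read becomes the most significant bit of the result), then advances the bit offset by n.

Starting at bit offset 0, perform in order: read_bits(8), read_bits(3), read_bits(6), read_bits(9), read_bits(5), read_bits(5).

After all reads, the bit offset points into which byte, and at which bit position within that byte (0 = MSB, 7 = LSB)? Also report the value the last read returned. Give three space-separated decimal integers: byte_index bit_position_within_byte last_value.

Read 1: bits[0:8] width=8 -> value=208 (bin 11010000); offset now 8 = byte 1 bit 0; 40 bits remain
Read 2: bits[8:11] width=3 -> value=1 (bin 001); offset now 11 = byte 1 bit 3; 37 bits remain
Read 3: bits[11:17] width=6 -> value=54 (bin 110110); offset now 17 = byte 2 bit 1; 31 bits remain
Read 4: bits[17:26] width=9 -> value=163 (bin 010100011); offset now 26 = byte 3 bit 2; 22 bits remain
Read 5: bits[26:31] width=5 -> value=11 (bin 01011); offset now 31 = byte 3 bit 7; 17 bits remain
Read 6: bits[31:36] width=5 -> value=10 (bin 01010); offset now 36 = byte 4 bit 4; 12 bits remain

Answer: 4 4 10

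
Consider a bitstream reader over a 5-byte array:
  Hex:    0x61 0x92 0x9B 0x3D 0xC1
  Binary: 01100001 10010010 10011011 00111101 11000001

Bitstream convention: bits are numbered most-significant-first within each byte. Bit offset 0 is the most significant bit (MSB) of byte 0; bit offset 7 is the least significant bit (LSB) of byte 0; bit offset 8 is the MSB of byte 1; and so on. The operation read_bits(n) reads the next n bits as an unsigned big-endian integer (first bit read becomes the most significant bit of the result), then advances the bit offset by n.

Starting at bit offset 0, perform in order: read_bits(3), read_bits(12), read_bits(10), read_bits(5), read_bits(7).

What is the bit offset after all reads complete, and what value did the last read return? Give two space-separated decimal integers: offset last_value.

Answer: 37 56

Derivation:
Read 1: bits[0:3] width=3 -> value=3 (bin 011); offset now 3 = byte 0 bit 3; 37 bits remain
Read 2: bits[3:15] width=12 -> value=201 (bin 000011001001); offset now 15 = byte 1 bit 7; 25 bits remain
Read 3: bits[15:25] width=10 -> value=310 (bin 0100110110); offset now 25 = byte 3 bit 1; 15 bits remain
Read 4: bits[25:30] width=5 -> value=15 (bin 01111); offset now 30 = byte 3 bit 6; 10 bits remain
Read 5: bits[30:37] width=7 -> value=56 (bin 0111000); offset now 37 = byte 4 bit 5; 3 bits remain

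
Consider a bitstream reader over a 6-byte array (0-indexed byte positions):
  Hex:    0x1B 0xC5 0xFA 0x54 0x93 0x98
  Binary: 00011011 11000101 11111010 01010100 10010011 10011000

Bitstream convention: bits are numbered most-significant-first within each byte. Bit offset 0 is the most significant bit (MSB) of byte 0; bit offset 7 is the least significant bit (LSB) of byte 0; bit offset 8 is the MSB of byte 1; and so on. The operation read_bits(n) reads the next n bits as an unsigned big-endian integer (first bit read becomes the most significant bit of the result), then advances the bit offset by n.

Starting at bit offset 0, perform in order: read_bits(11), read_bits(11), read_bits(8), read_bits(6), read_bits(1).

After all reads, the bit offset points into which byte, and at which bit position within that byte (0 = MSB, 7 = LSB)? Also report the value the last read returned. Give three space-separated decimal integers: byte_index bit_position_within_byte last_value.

Answer: 4 5 0

Derivation:
Read 1: bits[0:11] width=11 -> value=222 (bin 00011011110); offset now 11 = byte 1 bit 3; 37 bits remain
Read 2: bits[11:22] width=11 -> value=382 (bin 00101111110); offset now 22 = byte 2 bit 6; 26 bits remain
Read 3: bits[22:30] width=8 -> value=149 (bin 10010101); offset now 30 = byte 3 bit 6; 18 bits remain
Read 4: bits[30:36] width=6 -> value=9 (bin 001001); offset now 36 = byte 4 bit 4; 12 bits remain
Read 5: bits[36:37] width=1 -> value=0 (bin 0); offset now 37 = byte 4 bit 5; 11 bits remain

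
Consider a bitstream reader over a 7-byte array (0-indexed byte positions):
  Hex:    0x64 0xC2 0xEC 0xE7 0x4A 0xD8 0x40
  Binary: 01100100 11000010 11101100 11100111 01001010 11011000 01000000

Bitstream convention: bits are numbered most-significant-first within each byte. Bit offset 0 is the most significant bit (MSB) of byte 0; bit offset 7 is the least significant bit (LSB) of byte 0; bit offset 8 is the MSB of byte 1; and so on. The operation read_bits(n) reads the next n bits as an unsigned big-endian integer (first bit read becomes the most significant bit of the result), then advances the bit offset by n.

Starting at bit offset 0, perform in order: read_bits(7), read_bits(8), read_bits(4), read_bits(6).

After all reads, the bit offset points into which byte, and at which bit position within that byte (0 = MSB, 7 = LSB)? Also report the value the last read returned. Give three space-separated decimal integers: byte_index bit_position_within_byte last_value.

Read 1: bits[0:7] width=7 -> value=50 (bin 0110010); offset now 7 = byte 0 bit 7; 49 bits remain
Read 2: bits[7:15] width=8 -> value=97 (bin 01100001); offset now 15 = byte 1 bit 7; 41 bits remain
Read 3: bits[15:19] width=4 -> value=7 (bin 0111); offset now 19 = byte 2 bit 3; 37 bits remain
Read 4: bits[19:25] width=6 -> value=25 (bin 011001); offset now 25 = byte 3 bit 1; 31 bits remain

Answer: 3 1 25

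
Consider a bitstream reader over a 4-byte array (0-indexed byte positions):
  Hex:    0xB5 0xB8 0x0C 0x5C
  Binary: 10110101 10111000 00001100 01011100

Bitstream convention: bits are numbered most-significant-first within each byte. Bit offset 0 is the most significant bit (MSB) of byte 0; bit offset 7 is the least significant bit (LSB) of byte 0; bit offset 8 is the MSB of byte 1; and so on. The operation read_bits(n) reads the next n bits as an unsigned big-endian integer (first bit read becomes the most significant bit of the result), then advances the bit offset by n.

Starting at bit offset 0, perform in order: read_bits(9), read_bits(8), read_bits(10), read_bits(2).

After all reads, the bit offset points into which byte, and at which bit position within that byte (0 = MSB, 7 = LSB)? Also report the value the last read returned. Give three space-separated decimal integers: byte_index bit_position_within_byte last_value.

Read 1: bits[0:9] width=9 -> value=363 (bin 101101011); offset now 9 = byte 1 bit 1; 23 bits remain
Read 2: bits[9:17] width=8 -> value=112 (bin 01110000); offset now 17 = byte 2 bit 1; 15 bits remain
Read 3: bits[17:27] width=10 -> value=98 (bin 0001100010); offset now 27 = byte 3 bit 3; 5 bits remain
Read 4: bits[27:29] width=2 -> value=3 (bin 11); offset now 29 = byte 3 bit 5; 3 bits remain

Answer: 3 5 3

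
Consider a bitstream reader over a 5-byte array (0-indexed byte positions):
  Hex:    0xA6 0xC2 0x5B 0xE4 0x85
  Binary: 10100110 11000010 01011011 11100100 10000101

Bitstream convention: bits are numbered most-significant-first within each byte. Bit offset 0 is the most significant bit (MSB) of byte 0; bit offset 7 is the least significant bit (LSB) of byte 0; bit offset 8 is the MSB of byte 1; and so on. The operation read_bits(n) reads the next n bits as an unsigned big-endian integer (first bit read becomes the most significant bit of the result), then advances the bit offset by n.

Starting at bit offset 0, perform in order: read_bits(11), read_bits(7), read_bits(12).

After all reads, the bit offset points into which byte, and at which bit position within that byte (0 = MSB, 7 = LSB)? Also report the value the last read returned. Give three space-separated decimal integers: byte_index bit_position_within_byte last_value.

Answer: 3 6 1785

Derivation:
Read 1: bits[0:11] width=11 -> value=1334 (bin 10100110110); offset now 11 = byte 1 bit 3; 29 bits remain
Read 2: bits[11:18] width=7 -> value=9 (bin 0001001); offset now 18 = byte 2 bit 2; 22 bits remain
Read 3: bits[18:30] width=12 -> value=1785 (bin 011011111001); offset now 30 = byte 3 bit 6; 10 bits remain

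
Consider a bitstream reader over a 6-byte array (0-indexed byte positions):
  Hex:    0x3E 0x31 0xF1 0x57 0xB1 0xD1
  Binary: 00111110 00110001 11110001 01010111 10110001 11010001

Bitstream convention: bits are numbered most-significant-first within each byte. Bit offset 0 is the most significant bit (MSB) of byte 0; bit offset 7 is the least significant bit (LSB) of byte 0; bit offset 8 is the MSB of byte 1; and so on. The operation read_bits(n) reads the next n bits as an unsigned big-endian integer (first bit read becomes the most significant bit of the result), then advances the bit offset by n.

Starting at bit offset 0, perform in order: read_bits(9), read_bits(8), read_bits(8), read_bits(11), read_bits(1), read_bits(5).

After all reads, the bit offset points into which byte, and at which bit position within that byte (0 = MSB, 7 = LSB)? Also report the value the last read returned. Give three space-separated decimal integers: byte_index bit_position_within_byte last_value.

Answer: 5 2 7

Derivation:
Read 1: bits[0:9] width=9 -> value=124 (bin 001111100); offset now 9 = byte 1 bit 1; 39 bits remain
Read 2: bits[9:17] width=8 -> value=99 (bin 01100011); offset now 17 = byte 2 bit 1; 31 bits remain
Read 3: bits[17:25] width=8 -> value=226 (bin 11100010); offset now 25 = byte 3 bit 1; 23 bits remain
Read 4: bits[25:36] width=11 -> value=1403 (bin 10101111011); offset now 36 = byte 4 bit 4; 12 bits remain
Read 5: bits[36:37] width=1 -> value=0 (bin 0); offset now 37 = byte 4 bit 5; 11 bits remain
Read 6: bits[37:42] width=5 -> value=7 (bin 00111); offset now 42 = byte 5 bit 2; 6 bits remain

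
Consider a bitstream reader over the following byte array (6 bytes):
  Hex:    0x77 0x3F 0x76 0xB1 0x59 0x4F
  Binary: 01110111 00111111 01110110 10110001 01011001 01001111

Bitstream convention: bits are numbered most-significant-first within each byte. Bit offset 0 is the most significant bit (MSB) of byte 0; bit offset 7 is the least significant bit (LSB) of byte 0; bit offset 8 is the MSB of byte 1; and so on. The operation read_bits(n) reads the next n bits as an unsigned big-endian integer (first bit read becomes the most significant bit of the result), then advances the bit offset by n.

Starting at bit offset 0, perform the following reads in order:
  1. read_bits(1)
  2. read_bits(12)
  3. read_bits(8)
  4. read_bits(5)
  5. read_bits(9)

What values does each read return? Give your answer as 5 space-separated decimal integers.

Read 1: bits[0:1] width=1 -> value=0 (bin 0); offset now 1 = byte 0 bit 1; 47 bits remain
Read 2: bits[1:13] width=12 -> value=3815 (bin 111011100111); offset now 13 = byte 1 bit 5; 35 bits remain
Read 3: bits[13:21] width=8 -> value=238 (bin 11101110); offset now 21 = byte 2 bit 5; 27 bits remain
Read 4: bits[21:26] width=5 -> value=26 (bin 11010); offset now 26 = byte 3 bit 2; 22 bits remain
Read 5: bits[26:35] width=9 -> value=394 (bin 110001010); offset now 35 = byte 4 bit 3; 13 bits remain

Answer: 0 3815 238 26 394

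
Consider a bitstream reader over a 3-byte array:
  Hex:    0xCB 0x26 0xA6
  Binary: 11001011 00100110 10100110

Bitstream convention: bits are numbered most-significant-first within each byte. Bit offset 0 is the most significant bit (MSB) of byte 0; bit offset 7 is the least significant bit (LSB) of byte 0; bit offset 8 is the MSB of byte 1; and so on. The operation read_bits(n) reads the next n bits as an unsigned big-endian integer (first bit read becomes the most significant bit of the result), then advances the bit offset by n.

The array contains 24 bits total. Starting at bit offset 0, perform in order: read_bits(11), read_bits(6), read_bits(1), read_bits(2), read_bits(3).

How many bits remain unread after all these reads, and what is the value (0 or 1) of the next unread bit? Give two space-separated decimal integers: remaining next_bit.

Read 1: bits[0:11] width=11 -> value=1625 (bin 11001011001); offset now 11 = byte 1 bit 3; 13 bits remain
Read 2: bits[11:17] width=6 -> value=13 (bin 001101); offset now 17 = byte 2 bit 1; 7 bits remain
Read 3: bits[17:18] width=1 -> value=0 (bin 0); offset now 18 = byte 2 bit 2; 6 bits remain
Read 4: bits[18:20] width=2 -> value=2 (bin 10); offset now 20 = byte 2 bit 4; 4 bits remain
Read 5: bits[20:23] width=3 -> value=3 (bin 011); offset now 23 = byte 2 bit 7; 1 bits remain

Answer: 1 0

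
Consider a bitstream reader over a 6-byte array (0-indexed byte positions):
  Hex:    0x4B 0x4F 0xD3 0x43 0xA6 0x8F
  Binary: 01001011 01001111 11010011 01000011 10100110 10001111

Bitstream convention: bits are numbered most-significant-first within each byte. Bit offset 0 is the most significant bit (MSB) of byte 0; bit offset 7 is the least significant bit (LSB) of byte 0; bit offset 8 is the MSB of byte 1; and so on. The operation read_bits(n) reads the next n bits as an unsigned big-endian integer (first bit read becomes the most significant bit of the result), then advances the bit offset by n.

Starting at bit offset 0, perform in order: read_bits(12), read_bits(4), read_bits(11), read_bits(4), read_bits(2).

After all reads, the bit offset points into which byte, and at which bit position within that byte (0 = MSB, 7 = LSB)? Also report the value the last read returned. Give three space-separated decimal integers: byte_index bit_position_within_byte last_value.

Answer: 4 1 3

Derivation:
Read 1: bits[0:12] width=12 -> value=1204 (bin 010010110100); offset now 12 = byte 1 bit 4; 36 bits remain
Read 2: bits[12:16] width=4 -> value=15 (bin 1111); offset now 16 = byte 2 bit 0; 32 bits remain
Read 3: bits[16:27] width=11 -> value=1690 (bin 11010011010); offset now 27 = byte 3 bit 3; 21 bits remain
Read 4: bits[27:31] width=4 -> value=1 (bin 0001); offset now 31 = byte 3 bit 7; 17 bits remain
Read 5: bits[31:33] width=2 -> value=3 (bin 11); offset now 33 = byte 4 bit 1; 15 bits remain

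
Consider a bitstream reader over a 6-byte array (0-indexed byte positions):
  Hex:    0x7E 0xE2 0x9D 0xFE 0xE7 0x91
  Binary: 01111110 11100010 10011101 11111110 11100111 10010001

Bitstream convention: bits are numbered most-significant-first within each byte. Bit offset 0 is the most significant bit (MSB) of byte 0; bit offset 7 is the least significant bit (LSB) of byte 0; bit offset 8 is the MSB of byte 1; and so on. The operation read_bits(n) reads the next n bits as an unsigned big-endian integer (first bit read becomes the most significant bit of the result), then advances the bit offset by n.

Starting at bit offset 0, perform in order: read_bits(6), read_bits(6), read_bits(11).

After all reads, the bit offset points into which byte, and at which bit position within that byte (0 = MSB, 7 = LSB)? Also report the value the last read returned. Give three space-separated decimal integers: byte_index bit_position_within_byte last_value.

Read 1: bits[0:6] width=6 -> value=31 (bin 011111); offset now 6 = byte 0 bit 6; 42 bits remain
Read 2: bits[6:12] width=6 -> value=46 (bin 101110); offset now 12 = byte 1 bit 4; 36 bits remain
Read 3: bits[12:23] width=11 -> value=334 (bin 00101001110); offset now 23 = byte 2 bit 7; 25 bits remain

Answer: 2 7 334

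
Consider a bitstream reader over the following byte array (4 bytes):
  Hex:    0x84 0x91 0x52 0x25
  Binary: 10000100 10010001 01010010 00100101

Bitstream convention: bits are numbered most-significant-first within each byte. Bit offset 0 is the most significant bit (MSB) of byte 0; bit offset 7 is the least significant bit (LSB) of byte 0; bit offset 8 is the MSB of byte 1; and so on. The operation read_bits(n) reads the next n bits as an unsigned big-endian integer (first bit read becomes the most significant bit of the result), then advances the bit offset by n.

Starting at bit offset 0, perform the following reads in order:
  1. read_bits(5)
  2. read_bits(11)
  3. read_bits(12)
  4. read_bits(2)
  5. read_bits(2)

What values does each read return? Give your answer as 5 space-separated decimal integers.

Read 1: bits[0:5] width=5 -> value=16 (bin 10000); offset now 5 = byte 0 bit 5; 27 bits remain
Read 2: bits[5:16] width=11 -> value=1169 (bin 10010010001); offset now 16 = byte 2 bit 0; 16 bits remain
Read 3: bits[16:28] width=12 -> value=1314 (bin 010100100010); offset now 28 = byte 3 bit 4; 4 bits remain
Read 4: bits[28:30] width=2 -> value=1 (bin 01); offset now 30 = byte 3 bit 6; 2 bits remain
Read 5: bits[30:32] width=2 -> value=1 (bin 01); offset now 32 = byte 4 bit 0; 0 bits remain

Answer: 16 1169 1314 1 1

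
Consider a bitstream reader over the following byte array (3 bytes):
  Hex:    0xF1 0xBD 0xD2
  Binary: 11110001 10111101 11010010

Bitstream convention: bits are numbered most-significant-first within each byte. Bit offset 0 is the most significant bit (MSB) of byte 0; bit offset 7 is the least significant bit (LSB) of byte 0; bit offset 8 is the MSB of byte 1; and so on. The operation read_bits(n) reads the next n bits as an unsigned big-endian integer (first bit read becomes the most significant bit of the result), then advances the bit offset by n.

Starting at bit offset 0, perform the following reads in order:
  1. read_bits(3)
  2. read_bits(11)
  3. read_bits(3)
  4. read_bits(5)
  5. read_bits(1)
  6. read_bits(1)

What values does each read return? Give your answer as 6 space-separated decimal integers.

Answer: 7 1135 3 20 1 0

Derivation:
Read 1: bits[0:3] width=3 -> value=7 (bin 111); offset now 3 = byte 0 bit 3; 21 bits remain
Read 2: bits[3:14] width=11 -> value=1135 (bin 10001101111); offset now 14 = byte 1 bit 6; 10 bits remain
Read 3: bits[14:17] width=3 -> value=3 (bin 011); offset now 17 = byte 2 bit 1; 7 bits remain
Read 4: bits[17:22] width=5 -> value=20 (bin 10100); offset now 22 = byte 2 bit 6; 2 bits remain
Read 5: bits[22:23] width=1 -> value=1 (bin 1); offset now 23 = byte 2 bit 7; 1 bits remain
Read 6: bits[23:24] width=1 -> value=0 (bin 0); offset now 24 = byte 3 bit 0; 0 bits remain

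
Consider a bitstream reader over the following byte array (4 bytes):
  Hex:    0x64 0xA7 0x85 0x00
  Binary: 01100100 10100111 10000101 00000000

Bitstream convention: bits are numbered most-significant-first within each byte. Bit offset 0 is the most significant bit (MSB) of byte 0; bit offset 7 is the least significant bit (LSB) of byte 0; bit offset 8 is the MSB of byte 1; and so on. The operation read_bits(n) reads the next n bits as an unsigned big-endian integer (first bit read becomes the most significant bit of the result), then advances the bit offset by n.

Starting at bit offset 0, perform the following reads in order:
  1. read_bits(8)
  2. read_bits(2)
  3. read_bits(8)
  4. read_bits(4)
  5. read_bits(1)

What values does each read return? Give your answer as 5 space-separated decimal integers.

Answer: 100 2 158 1 0

Derivation:
Read 1: bits[0:8] width=8 -> value=100 (bin 01100100); offset now 8 = byte 1 bit 0; 24 bits remain
Read 2: bits[8:10] width=2 -> value=2 (bin 10); offset now 10 = byte 1 bit 2; 22 bits remain
Read 3: bits[10:18] width=8 -> value=158 (bin 10011110); offset now 18 = byte 2 bit 2; 14 bits remain
Read 4: bits[18:22] width=4 -> value=1 (bin 0001); offset now 22 = byte 2 bit 6; 10 bits remain
Read 5: bits[22:23] width=1 -> value=0 (bin 0); offset now 23 = byte 2 bit 7; 9 bits remain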